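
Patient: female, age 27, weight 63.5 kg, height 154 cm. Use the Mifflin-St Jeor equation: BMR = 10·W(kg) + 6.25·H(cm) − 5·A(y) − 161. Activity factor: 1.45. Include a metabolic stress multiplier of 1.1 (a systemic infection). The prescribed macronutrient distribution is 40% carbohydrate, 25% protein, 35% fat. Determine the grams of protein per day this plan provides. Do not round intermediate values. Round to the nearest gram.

130 g/day

Mifflin-St Jeor (female): BMR = 10(63.5) + 6.25(154) − 5(27) − 161 = 635 + 962.5 − 135 − 161 = 1301.5 kcal/day.
TEE = 1301.5 × 1.45 = 1887.175 kcal/day.
With stress factor 1.1: 1887.175 × 1.1 = 2075.8925 kcal/day.
Protein energy = 25% × 2075.8925 = 518.9731 kcal.
Protein = 518.9731 ÷ 4 kcal/g = 129.7433 g.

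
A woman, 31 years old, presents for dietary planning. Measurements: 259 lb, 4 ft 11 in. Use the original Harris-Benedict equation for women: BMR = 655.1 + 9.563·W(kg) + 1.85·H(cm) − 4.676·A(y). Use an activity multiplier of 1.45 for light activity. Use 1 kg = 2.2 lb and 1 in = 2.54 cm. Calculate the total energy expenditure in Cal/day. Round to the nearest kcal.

2774 Cal/day

Convert to metric: weight = 259 ÷ 2.2 = 117.7273 kg; height = (4×12 + 11) × 2.54 = 59 × 2.54 = 149.86 cm.
Harris-Benedict: BMR = 655.1 + 9.563(117.7273) + 1.85(149.86) − 4.676(31) = 1913.2109 kcal/day.
TEE = BMR × activity factor = 1913.2109 × 1.45 = 2774.1558 kcal/day.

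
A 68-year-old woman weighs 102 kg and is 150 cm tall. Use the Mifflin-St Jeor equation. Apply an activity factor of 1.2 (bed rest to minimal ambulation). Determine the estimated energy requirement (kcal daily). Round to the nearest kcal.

1748 kcal daily

Mifflin-St Jeor (female): BMR = 10(102) + 6.25(150) − 5(68) − 161 = 1020 + 937.5 − 340 − 161 = 1456.5 kcal/day.
TEE = BMR × activity factor = 1456.5 × 1.2 = 1747.8 kcal/day.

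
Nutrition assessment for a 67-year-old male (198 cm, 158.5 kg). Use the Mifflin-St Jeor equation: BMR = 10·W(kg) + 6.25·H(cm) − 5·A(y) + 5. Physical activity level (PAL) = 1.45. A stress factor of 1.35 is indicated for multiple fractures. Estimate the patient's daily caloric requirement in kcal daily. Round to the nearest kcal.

Mifflin-St Jeor (male): BMR = 10(158.5) + 6.25(198) − 5(67) + 5 = 1585 + 1237.5 − 335 + 5 = 2492.5 kcal/day.
TEE = BMR × activity factor = 2492.5 × 1.45 = 3614.125 kcal/day.
Apply stress factor: 3614.125 × 1.35 = 4879.0688 kcal/day.

4879 kcal daily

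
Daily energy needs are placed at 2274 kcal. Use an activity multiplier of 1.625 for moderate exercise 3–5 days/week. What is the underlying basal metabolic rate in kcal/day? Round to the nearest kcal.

1399 kcal/day

BMR = TEE ÷ activity factor = 2274 ÷ 1.625 = 1399.3846 kcal/day.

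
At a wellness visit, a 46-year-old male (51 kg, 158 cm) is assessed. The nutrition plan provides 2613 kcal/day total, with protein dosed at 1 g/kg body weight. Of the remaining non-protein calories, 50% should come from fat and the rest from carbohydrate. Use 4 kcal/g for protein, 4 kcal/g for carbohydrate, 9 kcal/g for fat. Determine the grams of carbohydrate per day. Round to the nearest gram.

301 g/day

Protein = 1 × 51 = 51 g → 51 × 4 = 204 kcal.
Non-protein calories = 2613 − 204 = 2409 kcal.
Fat: 50% × 2409 = 1204.5 kcal; carbohydrate: 1204.5 kcal.
Carbohydrate: 1204.5 kcal ÷ 4 kcal/g = 301.125 g.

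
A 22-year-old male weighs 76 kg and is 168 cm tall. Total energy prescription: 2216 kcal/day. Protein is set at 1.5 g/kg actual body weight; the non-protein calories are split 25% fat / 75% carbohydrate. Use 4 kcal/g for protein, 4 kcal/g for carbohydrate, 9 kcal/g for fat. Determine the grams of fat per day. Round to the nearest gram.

49 g/day

Protein = 1.5 × 76 = 114 g → 114 × 4 = 456 kcal.
Non-protein calories = 2216 − 456 = 1760 kcal.
Fat: 25% × 1760 = 440 kcal; carbohydrate: 1320 kcal.
Fat: 440 kcal ÷ 9 kcal/g = 48.8889 g.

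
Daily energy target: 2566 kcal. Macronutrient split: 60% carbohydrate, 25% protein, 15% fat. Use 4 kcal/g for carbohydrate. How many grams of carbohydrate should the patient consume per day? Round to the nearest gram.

Carbohydrate energy = 60% × 2566 = 1539.6 kcal.
At 4 kcal/g: 1539.6 ÷ 4 = 384.9 g.

385 g/day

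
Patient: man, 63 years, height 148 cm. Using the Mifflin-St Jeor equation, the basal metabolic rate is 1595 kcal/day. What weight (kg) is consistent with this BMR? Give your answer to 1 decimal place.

98.0 kg

1595 = 10·W + 6.25(148) − 5(63) + 5
10·W = 1595 − 615 = 980, so W = 98 kg.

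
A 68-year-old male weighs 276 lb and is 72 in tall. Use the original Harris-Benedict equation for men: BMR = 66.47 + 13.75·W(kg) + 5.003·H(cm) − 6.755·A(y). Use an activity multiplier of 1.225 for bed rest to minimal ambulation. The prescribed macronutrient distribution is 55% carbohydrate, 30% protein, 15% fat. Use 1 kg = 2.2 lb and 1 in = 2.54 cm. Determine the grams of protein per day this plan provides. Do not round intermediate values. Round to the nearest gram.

Convert to metric: weight = 276 ÷ 2.2 = 125.4545 kg; height = 72 × 2.54 = 182.88 cm.
Harris-Benedict: BMR = 66.47 + 13.75(125.4545) + 5.003(182.88) − 6.755(68) = 2247.0786 kcal/day.
TEE = 2247.0786 × 1.225 = 2752.6713 kcal/day.
Protein energy = 30% × 2752.6713 = 825.8014 kcal.
Protein = 825.8014 ÷ 4 kcal/g = 206.4504 g.

206 g/day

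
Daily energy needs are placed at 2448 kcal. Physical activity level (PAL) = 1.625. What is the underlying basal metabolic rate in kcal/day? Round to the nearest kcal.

1506 kcal/day

BMR = TEE ÷ activity factor = 2448 ÷ 1.625 = 1506.4615 kcal/day.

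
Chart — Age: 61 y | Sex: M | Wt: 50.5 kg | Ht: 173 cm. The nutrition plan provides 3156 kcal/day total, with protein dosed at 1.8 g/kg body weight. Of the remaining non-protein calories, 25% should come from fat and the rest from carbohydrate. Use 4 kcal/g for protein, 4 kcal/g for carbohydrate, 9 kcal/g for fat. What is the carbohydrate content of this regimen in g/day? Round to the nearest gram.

524 g/day

Protein = 1.8 × 50.5 = 90.9 g → 90.9 × 4 = 363.6 kcal.
Non-protein calories = 3156 − 363.6 = 2792.4 kcal.
Fat: 25% × 2792.4 = 698.1 kcal; carbohydrate: 2094.3 kcal.
Carbohydrate: 2094.3 kcal ÷ 4 kcal/g = 523.575 g.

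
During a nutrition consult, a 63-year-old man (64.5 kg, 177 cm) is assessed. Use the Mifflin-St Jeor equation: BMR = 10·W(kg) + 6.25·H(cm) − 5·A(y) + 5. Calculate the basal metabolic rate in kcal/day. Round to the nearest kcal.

1441 kcal/day

Mifflin-St Jeor (male): BMR = 10(64.5) + 6.25(177) − 5(63) + 5 = 645 + 1106.25 − 315 + 5 = 1441.25 kcal/day.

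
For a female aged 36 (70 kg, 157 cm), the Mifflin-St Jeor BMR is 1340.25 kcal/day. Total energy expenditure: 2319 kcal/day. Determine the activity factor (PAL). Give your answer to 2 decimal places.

1.73

Activity factor = TEE ÷ BMR = 2319 ÷ 1340.25 = 1.73.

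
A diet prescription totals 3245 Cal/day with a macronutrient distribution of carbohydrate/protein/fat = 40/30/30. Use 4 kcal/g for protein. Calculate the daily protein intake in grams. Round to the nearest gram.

243 g/day

Protein energy = 30% × 3245 = 973.5 kcal.
At 4 kcal/g: 973.5 ÷ 4 = 243.375 g.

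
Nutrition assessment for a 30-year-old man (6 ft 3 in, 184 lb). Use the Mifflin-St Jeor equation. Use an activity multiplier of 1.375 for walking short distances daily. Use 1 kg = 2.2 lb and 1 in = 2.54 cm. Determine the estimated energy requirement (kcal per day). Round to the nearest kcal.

2588 kcal per day

Convert to metric: weight = 184 ÷ 2.2 = 83.6364 kg; height = (6×12 + 3) × 2.54 = 75 × 2.54 = 190.5 cm.
Mifflin-St Jeor (male): BMR = 10(83.6364) + 6.25(190.5) − 5(30) + 5 = 836.3636 + 1190.625 − 150 + 5 = 1881.9886 kcal/day.
TEE = BMR × activity factor = 1881.9886 × 1.375 = 2587.7344 kcal/day.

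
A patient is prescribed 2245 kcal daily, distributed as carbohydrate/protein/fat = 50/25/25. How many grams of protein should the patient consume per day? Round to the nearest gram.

140 g/day

Protein energy = 25% × 2245 = 561.25 kcal.
At 4 kcal/g: 561.25 ÷ 4 = 140.3125 g.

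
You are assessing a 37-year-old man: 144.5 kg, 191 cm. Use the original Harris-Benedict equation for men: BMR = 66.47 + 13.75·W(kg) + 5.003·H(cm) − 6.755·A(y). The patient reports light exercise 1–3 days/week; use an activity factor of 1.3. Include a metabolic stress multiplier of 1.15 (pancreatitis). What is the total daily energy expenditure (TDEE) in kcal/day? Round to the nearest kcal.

Harris-Benedict: BMR = 66.47 + 13.75(144.5) + 5.003(191) − 6.755(37) = 2758.983 kcal/day.
TEE = BMR × activity factor = 2758.983 × 1.3 = 3586.6779 kcal/day.
Apply stress factor: 3586.6779 × 1.15 = 4124.6796 kcal/day.

4125 kcal/day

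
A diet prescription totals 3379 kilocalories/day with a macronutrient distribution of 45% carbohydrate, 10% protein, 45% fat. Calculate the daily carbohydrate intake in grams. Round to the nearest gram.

380 g/day

Carbohydrate energy = 45% × 3379 = 1520.55 kcal.
At 4 kcal/g: 1520.55 ÷ 4 = 380.1375 g.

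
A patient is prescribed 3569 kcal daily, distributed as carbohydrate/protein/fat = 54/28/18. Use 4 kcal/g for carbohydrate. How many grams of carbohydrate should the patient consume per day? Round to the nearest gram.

482 g/day

Carbohydrate energy = 54% × 3569 = 1927.26 kcal.
At 4 kcal/g: 1927.26 ÷ 4 = 481.815 g.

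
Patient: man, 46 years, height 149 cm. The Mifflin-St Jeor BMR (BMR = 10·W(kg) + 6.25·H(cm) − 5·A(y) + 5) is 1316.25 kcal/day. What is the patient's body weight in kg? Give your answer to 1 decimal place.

61.0 kg

1316.25 = 10·W + 6.25(149) − 5(46) + 5
10·W = 1316.25 − 706.25 = 610, so W = 61 kg.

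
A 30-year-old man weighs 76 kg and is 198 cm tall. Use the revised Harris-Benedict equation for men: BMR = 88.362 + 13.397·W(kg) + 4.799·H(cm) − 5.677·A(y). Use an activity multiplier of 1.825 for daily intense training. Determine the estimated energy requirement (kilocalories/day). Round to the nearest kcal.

3443 kilocalories/day

Harris-Benedict: BMR = 88.362 + 13.397(76) + 4.799(198) − 5.677(30) = 1886.426 kcal/day.
TEE = BMR × activity factor = 1886.426 × 1.825 = 3442.7275 kcal/day.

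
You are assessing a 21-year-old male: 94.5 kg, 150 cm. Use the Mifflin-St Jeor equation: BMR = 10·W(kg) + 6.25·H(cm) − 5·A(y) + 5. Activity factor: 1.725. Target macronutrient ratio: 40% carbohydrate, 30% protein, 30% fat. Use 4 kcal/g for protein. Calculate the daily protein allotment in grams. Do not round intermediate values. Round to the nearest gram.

231 g/day

Mifflin-St Jeor (male): BMR = 10(94.5) + 6.25(150) − 5(21) + 5 = 945 + 937.5 − 105 + 5 = 1782.5 kcal/day.
TEE = 1782.5 × 1.725 = 3074.8125 kcal/day.
Protein energy = 30% × 3074.8125 = 922.4438 kcal.
Protein = 922.4438 ÷ 4 kcal/g = 230.6109 g.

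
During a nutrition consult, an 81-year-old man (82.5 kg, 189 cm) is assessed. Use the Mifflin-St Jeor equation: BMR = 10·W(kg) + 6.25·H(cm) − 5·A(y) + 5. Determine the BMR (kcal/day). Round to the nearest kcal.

Mifflin-St Jeor (male): BMR = 10(82.5) + 6.25(189) − 5(81) + 5 = 825 + 1181.25 − 405 + 5 = 1606.25 kcal/day.

1606 kcal/day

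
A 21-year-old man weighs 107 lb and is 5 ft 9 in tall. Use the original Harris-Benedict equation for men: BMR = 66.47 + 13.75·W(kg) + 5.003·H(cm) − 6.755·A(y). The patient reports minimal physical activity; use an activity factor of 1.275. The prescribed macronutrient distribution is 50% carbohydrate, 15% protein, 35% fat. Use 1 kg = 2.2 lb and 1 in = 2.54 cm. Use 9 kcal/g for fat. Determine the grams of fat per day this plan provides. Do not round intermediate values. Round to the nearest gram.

Convert to metric: weight = 107 ÷ 2.2 = 48.6364 kg; height = (5×12 + 9) × 2.54 = 69 × 2.54 = 175.26 cm.
Harris-Benedict: BMR = 66.47 + 13.75(48.6364) + 5.003(175.26) − 6.755(21) = 1470.1908 kcal/day.
TEE = 1470.1908 × 1.275 = 1874.4932 kcal/day.
Fat energy = 35% × 1874.4932 = 656.0726 kcal.
Fat = 656.0726 ÷ 9 kcal/g = 72.897 g.

73 g/day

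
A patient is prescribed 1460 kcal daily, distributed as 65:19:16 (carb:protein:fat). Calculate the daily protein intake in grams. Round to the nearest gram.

69 g/day

Protein energy = 19% × 1460 = 277.4 kcal.
At 4 kcal/g: 277.4 ÷ 4 = 69.35 g.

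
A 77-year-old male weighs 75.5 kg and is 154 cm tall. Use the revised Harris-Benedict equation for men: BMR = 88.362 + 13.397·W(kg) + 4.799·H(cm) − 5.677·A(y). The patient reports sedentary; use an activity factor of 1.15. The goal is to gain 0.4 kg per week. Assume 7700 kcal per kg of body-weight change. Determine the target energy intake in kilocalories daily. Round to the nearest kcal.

2052 kilocalories daily

Harris-Benedict: BMR = 88.362 + 13.397(75.5) + 4.799(154) − 5.677(77) = 1401.7525 kcal/day.
TEE = 1401.7525 × 1.15 = 1612.0154 kcal/day.
Required daily surplus = 0.4 × 7700 ÷ 7 = 440 kcal/day.
Target intake = 1612.0154 + 440 = 2052.0154 kcal/day.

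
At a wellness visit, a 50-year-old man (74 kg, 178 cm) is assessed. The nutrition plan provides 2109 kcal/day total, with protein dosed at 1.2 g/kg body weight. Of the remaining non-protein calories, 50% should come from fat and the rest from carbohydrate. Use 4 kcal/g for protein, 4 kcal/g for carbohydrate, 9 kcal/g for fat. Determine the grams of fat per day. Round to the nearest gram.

Protein = 1.2 × 74 = 88.8 g → 88.8 × 4 = 355.2 kcal.
Non-protein calories = 2109 − 355.2 = 1753.8 kcal.
Fat: 50% × 1753.8 = 876.9 kcal; carbohydrate: 876.9 kcal.
Fat: 876.9 kcal ÷ 9 kcal/g = 97.4333 g.

97 g/day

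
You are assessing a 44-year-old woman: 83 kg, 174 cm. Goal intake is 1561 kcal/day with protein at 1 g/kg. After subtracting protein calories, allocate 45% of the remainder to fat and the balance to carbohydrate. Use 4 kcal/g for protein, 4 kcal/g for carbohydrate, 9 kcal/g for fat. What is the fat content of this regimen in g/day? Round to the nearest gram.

Protein = 1 × 83 = 83 g → 83 × 4 = 332 kcal.
Non-protein calories = 1561 − 332 = 1229 kcal.
Fat: 45% × 1229 = 553.05 kcal; carbohydrate: 675.95 kcal.
Fat: 553.05 kcal ÷ 9 kcal/g = 61.45 g.

61 g/day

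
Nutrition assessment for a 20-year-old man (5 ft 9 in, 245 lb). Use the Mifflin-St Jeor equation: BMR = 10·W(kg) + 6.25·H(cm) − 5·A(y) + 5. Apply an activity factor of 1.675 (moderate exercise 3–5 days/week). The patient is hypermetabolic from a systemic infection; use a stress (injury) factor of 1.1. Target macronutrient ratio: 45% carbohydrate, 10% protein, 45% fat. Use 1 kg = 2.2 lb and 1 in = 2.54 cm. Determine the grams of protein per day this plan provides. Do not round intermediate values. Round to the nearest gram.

97 g/day

Convert to metric: weight = 245 ÷ 2.2 = 111.3636 kg; height = (5×12 + 9) × 2.54 = 69 × 2.54 = 175.26 cm.
Mifflin-St Jeor (male): BMR = 10(111.3636) + 6.25(175.26) − 5(20) + 5 = 1113.6364 + 1095.375 − 100 + 5 = 2114.0114 kcal/day.
TEE = 2114.0114 × 1.675 = 3540.969 kcal/day.
With stress factor 1.1: 3540.969 × 1.1 = 3895.0659 kcal/day.
Protein energy = 10% × 3895.0659 = 389.5066 kcal.
Protein = 389.5066 ÷ 4 kcal/g = 97.3766 g.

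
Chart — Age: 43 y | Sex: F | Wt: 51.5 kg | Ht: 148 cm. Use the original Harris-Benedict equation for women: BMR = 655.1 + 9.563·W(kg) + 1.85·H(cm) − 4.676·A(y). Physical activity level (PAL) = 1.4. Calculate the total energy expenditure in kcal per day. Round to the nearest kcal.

1708 kcal per day

Harris-Benedict: BMR = 655.1 + 9.563(51.5) + 1.85(148) − 4.676(43) = 1220.3265 kcal/day.
TEE = BMR × activity factor = 1220.3265 × 1.4 = 1708.4571 kcal/day.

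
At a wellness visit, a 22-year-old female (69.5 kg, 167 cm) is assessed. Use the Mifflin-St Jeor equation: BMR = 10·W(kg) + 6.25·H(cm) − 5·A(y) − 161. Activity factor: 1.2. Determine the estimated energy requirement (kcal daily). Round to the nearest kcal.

1761 kcal daily

Mifflin-St Jeor (female): BMR = 10(69.5) + 6.25(167) − 5(22) − 161 = 695 + 1043.75 − 110 − 161 = 1467.75 kcal/day.
TEE = BMR × activity factor = 1467.75 × 1.2 = 1761.3 kcal/day.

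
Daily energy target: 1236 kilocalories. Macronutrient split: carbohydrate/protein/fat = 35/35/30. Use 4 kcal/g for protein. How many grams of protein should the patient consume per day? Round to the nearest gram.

108 g/day

Protein energy = 35% × 1236 = 432.6 kcal.
At 4 kcal/g: 432.6 ÷ 4 = 108.15 g.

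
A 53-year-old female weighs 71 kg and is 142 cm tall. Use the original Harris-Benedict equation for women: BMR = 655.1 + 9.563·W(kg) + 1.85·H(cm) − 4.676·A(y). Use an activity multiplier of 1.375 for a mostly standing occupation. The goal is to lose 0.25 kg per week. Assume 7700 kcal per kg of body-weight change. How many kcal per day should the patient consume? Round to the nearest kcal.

Harris-Benedict: BMR = 655.1 + 9.563(71) + 1.85(142) − 4.676(53) = 1348.945 kcal/day.
TEE = 1348.945 × 1.375 = 1854.7994 kcal/day.
Required daily deficit = 0.25 × 7700 ÷ 7 = 275 kcal/day.
Target intake = 1854.7994 − 275 = 1579.7994 kcal/day.

1580 kcal per day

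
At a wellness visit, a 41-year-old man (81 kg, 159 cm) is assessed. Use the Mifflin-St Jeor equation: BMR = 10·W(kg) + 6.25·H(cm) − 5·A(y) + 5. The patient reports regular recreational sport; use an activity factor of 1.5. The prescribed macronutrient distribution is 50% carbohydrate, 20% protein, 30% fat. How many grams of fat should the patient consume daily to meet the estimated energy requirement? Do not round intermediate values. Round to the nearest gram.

80 g/day

Mifflin-St Jeor (male): BMR = 10(81) + 6.25(159) − 5(41) + 5 = 810 + 993.75 − 205 + 5 = 1603.75 kcal/day.
TEE = 1603.75 × 1.5 = 2405.625 kcal/day.
Fat energy = 30% × 2405.625 = 721.6875 kcal.
Fat = 721.6875 ÷ 9 kcal/g = 80.1875 g.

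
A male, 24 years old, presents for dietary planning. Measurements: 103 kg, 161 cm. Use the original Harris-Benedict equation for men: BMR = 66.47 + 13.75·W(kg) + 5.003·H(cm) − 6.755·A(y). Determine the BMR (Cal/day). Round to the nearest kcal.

2126 Cal/day

Harris-Benedict: BMR = 66.47 + 13.75(103) + 5.003(161) − 6.755(24) = 2126.083 kcal/day.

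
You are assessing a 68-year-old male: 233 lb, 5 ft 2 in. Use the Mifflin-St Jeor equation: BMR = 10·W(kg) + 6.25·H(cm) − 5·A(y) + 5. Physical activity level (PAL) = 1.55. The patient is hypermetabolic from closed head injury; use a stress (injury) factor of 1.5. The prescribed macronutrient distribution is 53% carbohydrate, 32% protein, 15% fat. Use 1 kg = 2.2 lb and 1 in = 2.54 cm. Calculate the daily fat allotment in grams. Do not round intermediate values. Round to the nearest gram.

66 g/day

Convert to metric: weight = 233 ÷ 2.2 = 105.9091 kg; height = (5×12 + 2) × 2.54 = 62 × 2.54 = 157.48 cm.
Mifflin-St Jeor (male): BMR = 10(105.9091) + 6.25(157.48) − 5(68) + 5 = 1059.0909 + 984.25 − 340 + 5 = 1708.3409 kcal/day.
TEE = 1708.3409 × 1.55 = 2647.9284 kcal/day.
With stress factor 1.5: 2647.9284 × 1.5 = 3971.8926 kcal/day.
Fat energy = 15% × 3971.8926 = 595.7839 kcal.
Fat = 595.7839 ÷ 9 kcal/g = 66.1982 g.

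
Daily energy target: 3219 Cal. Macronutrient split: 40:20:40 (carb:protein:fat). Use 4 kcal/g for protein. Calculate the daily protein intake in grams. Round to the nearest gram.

161 g/day

Protein energy = 20% × 3219 = 643.8 kcal.
At 4 kcal/g: 643.8 ÷ 4 = 160.95 g.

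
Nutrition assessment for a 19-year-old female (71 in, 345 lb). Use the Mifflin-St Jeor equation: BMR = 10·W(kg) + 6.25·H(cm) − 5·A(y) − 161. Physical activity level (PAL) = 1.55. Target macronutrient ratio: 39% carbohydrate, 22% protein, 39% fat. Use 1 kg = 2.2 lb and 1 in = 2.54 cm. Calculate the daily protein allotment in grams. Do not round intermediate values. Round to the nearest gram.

208 g/day

Convert to metric: weight = 345 ÷ 2.2 = 156.8182 kg; height = 71 × 2.54 = 180.34 cm.
Mifflin-St Jeor (female): BMR = 10(156.8182) + 6.25(180.34) − 5(19) − 161 = 1568.1818 + 1127.125 − 95 − 161 = 2439.3068 kcal/day.
TEE = 2439.3068 × 1.55 = 3780.9256 kcal/day.
Protein energy = 22% × 3780.9256 = 831.8036 kcal.
Protein = 831.8036 ÷ 4 kcal/g = 207.9509 g.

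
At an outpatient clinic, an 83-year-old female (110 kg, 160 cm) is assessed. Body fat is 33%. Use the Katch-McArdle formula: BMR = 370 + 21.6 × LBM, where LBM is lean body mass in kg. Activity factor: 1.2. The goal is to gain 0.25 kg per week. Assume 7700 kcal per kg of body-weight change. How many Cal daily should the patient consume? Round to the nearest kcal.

2629 Cal daily

LBM = 110 × (1 − 0.33) = 73.7 kg. Katch-McArdle: BMR = 370 + 21.6 × 73.7 = 1961.92 kcal/day.
TEE = 1961.92 × 1.2 = 2354.304 kcal/day.
Required daily surplus = 0.25 × 7700 ÷ 7 = 275 kcal/day.
Target intake = 2354.304 + 275 = 2629.304 kcal/day.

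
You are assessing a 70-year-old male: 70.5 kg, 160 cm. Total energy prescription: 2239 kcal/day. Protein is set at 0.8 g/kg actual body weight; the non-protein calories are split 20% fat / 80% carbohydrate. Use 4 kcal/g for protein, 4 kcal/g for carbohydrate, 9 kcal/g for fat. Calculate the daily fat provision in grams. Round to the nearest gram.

Protein = 0.8 × 70.5 = 56.4 g → 56.4 × 4 = 225.6 kcal.
Non-protein calories = 2239 − 225.6 = 2013.4 kcal.
Fat: 20% × 2013.4 = 402.68 kcal; carbohydrate: 1610.72 kcal.
Fat: 402.68 kcal ÷ 9 kcal/g = 44.7422 g.

45 g/day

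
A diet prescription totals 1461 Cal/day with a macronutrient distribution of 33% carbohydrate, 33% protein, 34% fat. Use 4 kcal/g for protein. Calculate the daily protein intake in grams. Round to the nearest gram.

121 g/day

Protein energy = 33% × 1461 = 482.13 kcal.
At 4 kcal/g: 482.13 ÷ 4 = 120.5325 g.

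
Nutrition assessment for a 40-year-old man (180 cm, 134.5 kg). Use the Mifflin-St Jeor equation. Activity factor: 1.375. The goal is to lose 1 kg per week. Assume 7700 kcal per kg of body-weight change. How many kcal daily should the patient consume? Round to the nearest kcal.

Mifflin-St Jeor (male): BMR = 10(134.5) + 6.25(180) − 5(40) + 5 = 1345 + 1125 − 200 + 5 = 2275 kcal/day.
TEE = 2275 × 1.375 = 3128.125 kcal/day.
Required daily deficit = 1 × 7700 ÷ 7 = 1100 kcal/day.
Target intake = 3128.125 − 1100 = 2028.125 kcal/day.

2028 kcal daily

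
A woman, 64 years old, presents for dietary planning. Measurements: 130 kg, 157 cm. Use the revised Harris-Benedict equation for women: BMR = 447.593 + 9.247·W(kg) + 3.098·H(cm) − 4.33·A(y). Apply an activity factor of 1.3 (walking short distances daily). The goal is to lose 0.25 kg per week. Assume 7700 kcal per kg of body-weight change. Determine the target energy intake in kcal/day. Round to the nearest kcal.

2142 kcal/day

Harris-Benedict: BMR = 447.593 + 9.247(130) + 3.098(157) − 4.33(64) = 1858.969 kcal/day.
TEE = 1858.969 × 1.3 = 2416.6597 kcal/day.
Required daily deficit = 0.25 × 7700 ÷ 7 = 275 kcal/day.
Target intake = 2416.6597 − 275 = 2141.6597 kcal/day.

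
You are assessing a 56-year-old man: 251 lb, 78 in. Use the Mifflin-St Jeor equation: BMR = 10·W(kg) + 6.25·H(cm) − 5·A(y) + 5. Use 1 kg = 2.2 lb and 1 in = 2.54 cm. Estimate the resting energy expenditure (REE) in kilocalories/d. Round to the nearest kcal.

Convert to metric: weight = 251 ÷ 2.2 = 114.0909 kg; height = 78 × 2.54 = 198.12 cm.
Mifflin-St Jeor (male): BMR = 10(114.0909) + 6.25(198.12) − 5(56) + 5 = 1140.9091 + 1238.25 − 280 + 5 = 2104.1591 kcal/day.

2104 kilocalories/d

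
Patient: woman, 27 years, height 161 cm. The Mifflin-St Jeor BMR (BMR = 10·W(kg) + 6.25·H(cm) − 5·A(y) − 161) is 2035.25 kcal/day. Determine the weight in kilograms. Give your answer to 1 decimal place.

132.5 kg

2035.25 = 10·W + 6.25(161) − 5(27) − 161
10·W = 2035.25 − 710.25 = 1325, so W = 132.5 kg.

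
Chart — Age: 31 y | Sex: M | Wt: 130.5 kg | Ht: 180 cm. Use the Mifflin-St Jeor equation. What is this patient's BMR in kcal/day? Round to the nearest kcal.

Mifflin-St Jeor (male): BMR = 10(130.5) + 6.25(180) − 5(31) + 5 = 1305 + 1125 − 155 + 5 = 2280 kcal/day.

2280 kcal/day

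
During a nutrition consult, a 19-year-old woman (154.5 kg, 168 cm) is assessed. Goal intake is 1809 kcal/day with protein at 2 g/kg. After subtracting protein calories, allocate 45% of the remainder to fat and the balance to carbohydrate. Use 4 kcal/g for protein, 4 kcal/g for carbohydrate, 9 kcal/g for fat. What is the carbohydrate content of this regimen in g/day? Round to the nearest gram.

79 g/day

Protein = 2 × 154.5 = 309 g → 309 × 4 = 1236 kcal.
Non-protein calories = 1809 − 1236 = 573 kcal.
Fat: 45% × 573 = 257.85 kcal; carbohydrate: 315.15 kcal.
Carbohydrate: 315.15 kcal ÷ 4 kcal/g = 78.7875 g.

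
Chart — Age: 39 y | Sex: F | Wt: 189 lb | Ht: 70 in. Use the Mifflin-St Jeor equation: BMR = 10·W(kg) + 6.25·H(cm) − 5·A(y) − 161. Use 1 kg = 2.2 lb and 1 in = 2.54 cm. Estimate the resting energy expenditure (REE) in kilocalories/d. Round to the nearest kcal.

Convert to metric: weight = 189 ÷ 2.2 = 85.9091 kg; height = 70 × 2.54 = 177.8 cm.
Mifflin-St Jeor (female): BMR = 10(85.9091) + 6.25(177.8) − 5(39) − 161 = 859.0909 + 1111.25 − 195 − 161 = 1614.3409 kcal/day.

1614 kilocalories/d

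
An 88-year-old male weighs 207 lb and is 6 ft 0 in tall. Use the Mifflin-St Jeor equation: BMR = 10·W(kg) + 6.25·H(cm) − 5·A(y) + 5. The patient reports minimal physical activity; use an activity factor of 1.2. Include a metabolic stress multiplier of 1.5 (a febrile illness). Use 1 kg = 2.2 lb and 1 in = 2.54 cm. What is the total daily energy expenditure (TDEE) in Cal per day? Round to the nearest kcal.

Convert to metric: weight = 207 ÷ 2.2 = 94.0909 kg; height = (6×12 + 0) × 2.54 = 72 × 2.54 = 182.88 cm.
Mifflin-St Jeor (male): BMR = 10(94.0909) + 6.25(182.88) − 5(88) + 5 = 940.9091 + 1143 − 440 + 5 = 1648.9091 kcal/day.
TEE = BMR × activity factor = 1648.9091 × 1.2 = 1978.6909 kcal/day.
Apply stress factor: 1978.6909 × 1.5 = 2968.0364 kcal/day.

2968 Cal per day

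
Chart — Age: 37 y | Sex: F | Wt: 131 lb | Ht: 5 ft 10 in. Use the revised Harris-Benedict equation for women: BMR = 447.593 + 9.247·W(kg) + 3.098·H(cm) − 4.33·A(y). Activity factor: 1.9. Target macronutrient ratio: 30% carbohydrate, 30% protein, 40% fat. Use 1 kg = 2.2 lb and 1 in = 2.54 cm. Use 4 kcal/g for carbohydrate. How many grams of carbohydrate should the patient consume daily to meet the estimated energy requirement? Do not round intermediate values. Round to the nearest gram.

198 g/day

Convert to metric: weight = 131 ÷ 2.2 = 59.5455 kg; height = (5×12 + 10) × 2.54 = 70 × 2.54 = 177.8 cm.
Harris-Benedict: BMR = 447.593 + 9.247(59.5455) + 3.098(177.8) − 4.33(37) = 1388.8242 kcal/day.
TEE = 1388.8242 × 1.9 = 2638.766 kcal/day.
Carbohydrate energy = 30% × 2638.766 = 791.6298 kcal.
Carbohydrate = 791.6298 ÷ 4 kcal/g = 197.9075 g.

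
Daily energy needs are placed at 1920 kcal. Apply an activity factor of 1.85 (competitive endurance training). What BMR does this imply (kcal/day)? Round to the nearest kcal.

1038 kcal/day

BMR = TEE ÷ activity factor = 1920 ÷ 1.85 = 1037.8378 kcal/day.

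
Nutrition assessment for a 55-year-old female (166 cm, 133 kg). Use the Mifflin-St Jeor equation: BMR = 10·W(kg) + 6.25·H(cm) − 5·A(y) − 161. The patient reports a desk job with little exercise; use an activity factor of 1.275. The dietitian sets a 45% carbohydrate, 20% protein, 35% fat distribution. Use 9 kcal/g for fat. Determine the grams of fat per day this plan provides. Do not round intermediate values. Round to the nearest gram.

96 g/day

Mifflin-St Jeor (female): BMR = 10(133) + 6.25(166) − 5(55) − 161 = 1330 + 1037.5 − 275 − 161 = 1931.5 kcal/day.
TEE = 1931.5 × 1.275 = 2462.6625 kcal/day.
Fat energy = 35% × 2462.6625 = 861.9319 kcal.
Fat = 861.9319 ÷ 9 kcal/g = 95.7702 g.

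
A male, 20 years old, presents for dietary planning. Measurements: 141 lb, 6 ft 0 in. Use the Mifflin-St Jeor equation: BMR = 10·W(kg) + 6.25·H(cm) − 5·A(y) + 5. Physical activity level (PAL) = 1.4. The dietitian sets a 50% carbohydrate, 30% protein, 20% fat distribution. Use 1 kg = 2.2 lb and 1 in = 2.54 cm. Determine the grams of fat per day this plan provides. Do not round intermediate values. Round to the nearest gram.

53 g/day

Convert to metric: weight = 141 ÷ 2.2 = 64.0909 kg; height = (6×12 + 0) × 2.54 = 72 × 2.54 = 182.88 cm.
Mifflin-St Jeor (male): BMR = 10(64.0909) + 6.25(182.88) − 5(20) + 5 = 640.9091 + 1143 − 100 + 5 = 1688.9091 kcal/day.
TEE = 1688.9091 × 1.4 = 2364.4727 kcal/day.
Fat energy = 20% × 2364.4727 = 472.8945 kcal.
Fat = 472.8945 ÷ 9 kcal/g = 52.5438 g.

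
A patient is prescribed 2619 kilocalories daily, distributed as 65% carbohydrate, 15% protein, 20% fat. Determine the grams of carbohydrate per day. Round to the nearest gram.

426 g/day

Carbohydrate energy = 65% × 2619 = 1702.35 kcal.
At 4 kcal/g: 1702.35 ÷ 4 = 425.5875 g.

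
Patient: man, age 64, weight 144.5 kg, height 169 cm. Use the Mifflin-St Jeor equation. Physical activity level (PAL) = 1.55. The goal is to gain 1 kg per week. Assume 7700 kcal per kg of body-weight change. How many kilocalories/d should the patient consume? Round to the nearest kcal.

4489 kilocalories/d

Mifflin-St Jeor (male): BMR = 10(144.5) + 6.25(169) − 5(64) + 5 = 1445 + 1056.25 − 320 + 5 = 2186.25 kcal/day.
TEE = 2186.25 × 1.55 = 3388.6875 kcal/day.
Required daily surplus = 1 × 7700 ÷ 7 = 1100 kcal/day.
Target intake = 3388.6875 + 1100 = 4488.6875 kcal/day.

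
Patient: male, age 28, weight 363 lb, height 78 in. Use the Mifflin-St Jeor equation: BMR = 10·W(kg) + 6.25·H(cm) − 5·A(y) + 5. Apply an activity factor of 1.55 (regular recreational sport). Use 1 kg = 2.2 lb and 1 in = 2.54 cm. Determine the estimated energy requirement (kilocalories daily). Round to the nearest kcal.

Convert to metric: weight = 363 ÷ 2.2 = 165 kg; height = 78 × 2.54 = 198.12 cm.
Mifflin-St Jeor (male): BMR = 10(165) + 6.25(198.12) − 5(28) + 5 = 1650 + 1238.25 − 140 + 5 = 2753.25 kcal/day.
TEE = BMR × activity factor = 2753.25 × 1.55 = 4267.5375 kcal/day.

4268 kilocalories daily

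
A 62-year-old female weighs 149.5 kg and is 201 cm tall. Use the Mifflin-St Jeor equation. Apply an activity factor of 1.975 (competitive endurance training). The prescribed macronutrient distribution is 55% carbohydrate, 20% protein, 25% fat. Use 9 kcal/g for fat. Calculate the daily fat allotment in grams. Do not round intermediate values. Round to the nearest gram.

Mifflin-St Jeor (female): BMR = 10(149.5) + 6.25(201) − 5(62) − 161 = 1495 + 1256.25 − 310 − 161 = 2280.25 kcal/day.
TEE = 2280.25 × 1.975 = 4503.4938 kcal/day.
Fat energy = 25% × 4503.4938 = 1125.8734 kcal.
Fat = 1125.8734 ÷ 9 kcal/g = 125.097 g.

125 g/day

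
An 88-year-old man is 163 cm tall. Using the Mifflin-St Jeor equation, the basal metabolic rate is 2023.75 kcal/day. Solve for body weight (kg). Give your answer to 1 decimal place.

2023.75 = 10·W + 6.25(163) − 5(88) + 5
10·W = 2023.75 − 583.75 = 1440, so W = 144 kg.

144.0 kg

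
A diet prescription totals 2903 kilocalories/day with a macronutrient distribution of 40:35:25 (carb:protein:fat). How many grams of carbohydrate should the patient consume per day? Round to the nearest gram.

Carbohydrate energy = 40% × 2903 = 1161.2 kcal.
At 4 kcal/g: 1161.2 ÷ 4 = 290.3 g.

290 g/day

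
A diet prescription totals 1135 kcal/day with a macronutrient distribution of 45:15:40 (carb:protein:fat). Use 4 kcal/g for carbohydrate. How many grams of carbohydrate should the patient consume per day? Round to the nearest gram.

128 g/day

Carbohydrate energy = 45% × 1135 = 510.75 kcal.
At 4 kcal/g: 510.75 ÷ 4 = 127.6875 g.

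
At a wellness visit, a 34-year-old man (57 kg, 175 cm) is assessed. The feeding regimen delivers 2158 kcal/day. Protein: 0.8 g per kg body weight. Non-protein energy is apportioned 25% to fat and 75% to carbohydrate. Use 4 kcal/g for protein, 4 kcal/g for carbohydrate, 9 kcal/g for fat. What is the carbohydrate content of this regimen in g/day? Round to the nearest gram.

370 g/day

Protein = 0.8 × 57 = 45.6 g → 45.6 × 4 = 182.4 kcal.
Non-protein calories = 2158 − 182.4 = 1975.6 kcal.
Fat: 25% × 1975.6 = 493.9 kcal; carbohydrate: 1481.7 kcal.
Carbohydrate: 1481.7 kcal ÷ 4 kcal/g = 370.425 g.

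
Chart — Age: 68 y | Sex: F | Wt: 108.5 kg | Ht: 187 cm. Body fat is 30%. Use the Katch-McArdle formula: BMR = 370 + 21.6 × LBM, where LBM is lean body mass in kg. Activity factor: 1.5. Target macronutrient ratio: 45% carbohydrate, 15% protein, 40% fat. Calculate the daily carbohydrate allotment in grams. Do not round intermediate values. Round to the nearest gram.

339 g/day

LBM = 108.5 × (1 − 0.3) = 75.95 kg. Katch-McArdle: BMR = 370 + 21.6 × 75.95 = 2010.52 kcal/day.
TEE = 2010.52 × 1.5 = 3015.78 kcal/day.
Carbohydrate energy = 45% × 3015.78 = 1357.101 kcal.
Carbohydrate = 1357.101 ÷ 4 kcal/g = 339.2753 g.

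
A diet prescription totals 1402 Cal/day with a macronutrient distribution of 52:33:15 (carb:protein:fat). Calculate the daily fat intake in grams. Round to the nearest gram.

Fat energy = 15% × 1402 = 210.3 kcal.
At 9 kcal/g: 210.3 ÷ 9 = 23.3667 g.

23 g/day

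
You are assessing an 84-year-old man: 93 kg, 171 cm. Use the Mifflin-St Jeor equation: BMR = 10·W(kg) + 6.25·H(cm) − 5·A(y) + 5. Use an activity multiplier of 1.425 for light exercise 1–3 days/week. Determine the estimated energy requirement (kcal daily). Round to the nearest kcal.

2257 kcal daily

Mifflin-St Jeor (male): BMR = 10(93) + 6.25(171) − 5(84) + 5 = 930 + 1068.75 − 420 + 5 = 1583.75 kcal/day.
TEE = BMR × activity factor = 1583.75 × 1.425 = 2256.8438 kcal/day.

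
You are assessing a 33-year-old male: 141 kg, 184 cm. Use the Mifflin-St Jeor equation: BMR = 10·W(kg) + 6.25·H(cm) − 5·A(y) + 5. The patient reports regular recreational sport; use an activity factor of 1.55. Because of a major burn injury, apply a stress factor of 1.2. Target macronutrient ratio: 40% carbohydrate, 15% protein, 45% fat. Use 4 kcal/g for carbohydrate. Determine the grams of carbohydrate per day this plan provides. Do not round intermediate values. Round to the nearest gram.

446 g/day

Mifflin-St Jeor (male): BMR = 10(141) + 6.25(184) − 5(33) + 5 = 1410 + 1150 − 165 + 5 = 2400 kcal/day.
TEE = 2400 × 1.55 = 3720 kcal/day.
With stress factor 1.2: 3720 × 1.2 = 4464 kcal/day.
Carbohydrate energy = 40% × 4464 = 1785.6 kcal.
Carbohydrate = 1785.6 ÷ 4 kcal/g = 446.4 g.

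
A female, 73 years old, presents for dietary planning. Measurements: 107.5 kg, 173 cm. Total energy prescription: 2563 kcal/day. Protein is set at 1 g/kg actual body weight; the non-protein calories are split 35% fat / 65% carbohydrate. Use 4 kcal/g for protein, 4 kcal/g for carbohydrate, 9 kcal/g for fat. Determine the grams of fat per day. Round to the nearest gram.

83 g/day

Protein = 1 × 107.5 = 107.5 g → 107.5 × 4 = 430 kcal.
Non-protein calories = 2563 − 430 = 2133 kcal.
Fat: 35% × 2133 = 746.55 kcal; carbohydrate: 1386.45 kcal.
Fat: 746.55 kcal ÷ 9 kcal/g = 82.95 g.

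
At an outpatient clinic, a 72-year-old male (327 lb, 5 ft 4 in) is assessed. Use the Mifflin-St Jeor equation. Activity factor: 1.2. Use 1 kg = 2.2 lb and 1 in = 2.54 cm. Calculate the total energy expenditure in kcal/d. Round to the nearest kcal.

2577 kcal/d

Convert to metric: weight = 327 ÷ 2.2 = 148.6364 kg; height = (5×12 + 4) × 2.54 = 64 × 2.54 = 162.56 cm.
Mifflin-St Jeor (male): BMR = 10(148.6364) + 6.25(162.56) − 5(72) + 5 = 1486.3636 + 1016 − 360 + 5 = 2147.3636 kcal/day.
TEE = BMR × activity factor = 2147.3636 × 1.2 = 2576.8364 kcal/day.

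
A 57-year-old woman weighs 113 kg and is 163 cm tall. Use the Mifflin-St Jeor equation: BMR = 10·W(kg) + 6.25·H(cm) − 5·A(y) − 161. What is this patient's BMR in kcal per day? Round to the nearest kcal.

1703 kcal per day

Mifflin-St Jeor (female): BMR = 10(113) + 6.25(163) − 5(57) − 161 = 1130 + 1018.75 − 285 − 161 = 1702.75 kcal/day.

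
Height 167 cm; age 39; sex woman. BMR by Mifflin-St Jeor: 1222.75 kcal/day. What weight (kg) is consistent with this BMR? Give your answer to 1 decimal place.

1222.75 = 10·W + 6.25(167) − 5(39) − 161
10·W = 1222.75 − 687.75 = 535, so W = 53.5 kg.

53.5 kg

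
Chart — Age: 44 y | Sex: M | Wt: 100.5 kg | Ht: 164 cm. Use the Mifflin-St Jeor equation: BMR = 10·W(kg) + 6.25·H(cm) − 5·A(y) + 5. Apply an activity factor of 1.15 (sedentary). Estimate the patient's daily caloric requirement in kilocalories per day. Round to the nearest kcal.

2087 kilocalories per day

Mifflin-St Jeor (male): BMR = 10(100.5) + 6.25(164) − 5(44) + 5 = 1005 + 1025 − 220 + 5 = 1815 kcal/day.
TEE = BMR × activity factor = 1815 × 1.15 = 2087.25 kcal/day.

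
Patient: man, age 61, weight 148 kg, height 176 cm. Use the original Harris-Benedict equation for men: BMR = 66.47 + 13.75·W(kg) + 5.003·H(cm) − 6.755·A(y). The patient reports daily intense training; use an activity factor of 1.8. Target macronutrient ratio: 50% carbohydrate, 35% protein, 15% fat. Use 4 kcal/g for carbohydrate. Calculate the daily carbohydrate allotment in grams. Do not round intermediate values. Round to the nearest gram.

Harris-Benedict: BMR = 66.47 + 13.75(148) + 5.003(176) − 6.755(61) = 2569.943 kcal/day.
TEE = 2569.943 × 1.8 = 4625.8974 kcal/day.
Carbohydrate energy = 50% × 4625.8974 = 2312.9487 kcal.
Carbohydrate = 2312.9487 ÷ 4 kcal/g = 578.2372 g.

578 g/day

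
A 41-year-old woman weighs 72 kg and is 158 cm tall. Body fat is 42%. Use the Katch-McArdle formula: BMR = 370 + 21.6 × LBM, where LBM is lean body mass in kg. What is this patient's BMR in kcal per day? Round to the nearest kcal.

1272 kcal per day

LBM = 72 × (1 − 0.42) = 41.76 kg. Katch-McArdle: BMR = 370 + 21.6 × 41.76 = 1272.016 kcal/day.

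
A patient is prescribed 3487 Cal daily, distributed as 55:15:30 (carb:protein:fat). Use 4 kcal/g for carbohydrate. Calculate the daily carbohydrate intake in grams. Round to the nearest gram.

Carbohydrate energy = 55% × 3487 = 1917.85 kcal.
At 4 kcal/g: 1917.85 ÷ 4 = 479.4625 g.

479 g/day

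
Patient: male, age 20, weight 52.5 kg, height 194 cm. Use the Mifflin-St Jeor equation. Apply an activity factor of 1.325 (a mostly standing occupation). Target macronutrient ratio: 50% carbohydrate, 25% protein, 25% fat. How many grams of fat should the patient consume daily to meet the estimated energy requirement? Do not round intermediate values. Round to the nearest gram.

60 g/day

Mifflin-St Jeor (male): BMR = 10(52.5) + 6.25(194) − 5(20) + 5 = 525 + 1212.5 − 100 + 5 = 1642.5 kcal/day.
TEE = 1642.5 × 1.325 = 2176.3125 kcal/day.
Fat energy = 25% × 2176.3125 = 544.0781 kcal.
Fat = 544.0781 ÷ 9 kcal/g = 60.4531 g.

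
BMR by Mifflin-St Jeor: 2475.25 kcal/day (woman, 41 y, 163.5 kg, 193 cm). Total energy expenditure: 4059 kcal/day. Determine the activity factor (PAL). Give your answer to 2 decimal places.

1.64

Activity factor = TEE ÷ BMR = 4059 ÷ 2475.25 = 1.64.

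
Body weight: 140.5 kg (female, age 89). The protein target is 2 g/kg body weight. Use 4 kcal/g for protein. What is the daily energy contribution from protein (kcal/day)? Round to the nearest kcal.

1124 kcal/day

Protein = 2 g/kg × 140.5 kg = 281 g/day.
Protein energy = 281 g × 4 kcal/g = 1124 kcal/day.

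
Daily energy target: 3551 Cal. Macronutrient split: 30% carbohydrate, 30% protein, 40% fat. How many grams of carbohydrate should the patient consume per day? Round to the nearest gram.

Carbohydrate energy = 30% × 3551 = 1065.3 kcal.
At 4 kcal/g: 1065.3 ÷ 4 = 266.325 g.

266 g/day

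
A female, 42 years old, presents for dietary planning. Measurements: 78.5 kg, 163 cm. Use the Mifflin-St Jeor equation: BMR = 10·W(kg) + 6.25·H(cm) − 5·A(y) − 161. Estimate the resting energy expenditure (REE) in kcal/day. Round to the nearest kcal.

Mifflin-St Jeor (female): BMR = 10(78.5) + 6.25(163) − 5(42) − 161 = 785 + 1018.75 − 210 − 161 = 1432.75 kcal/day.

1433 kcal/day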